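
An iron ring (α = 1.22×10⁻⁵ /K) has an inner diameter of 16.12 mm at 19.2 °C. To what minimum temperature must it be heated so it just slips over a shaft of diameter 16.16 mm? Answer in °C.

T = 223 °C

Required Δd = 16.16 − 16.12 = 0.04 mm
Δd = αd₀ΔT ⇒ ΔT = Δd/(αd₀) = 0.04 / (1.22×10⁻⁵ × 16.12) = 203.39 K
T_min = 19.2 + 203.39 = 222.59 °C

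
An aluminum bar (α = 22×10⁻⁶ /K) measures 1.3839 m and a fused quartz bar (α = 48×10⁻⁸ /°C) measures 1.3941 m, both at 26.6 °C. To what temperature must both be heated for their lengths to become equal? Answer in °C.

T = 369.2 °C

Equal length when α₁L₁ΔT − α₂L₂ΔT = L₂ − L₁ = 1.02×10⁻² m
α₁L₁ = 3.04458×10⁻⁵, α₂L₂ = 6.69168×10⁻⁷ → Δ(αL) = 2.9776632×10⁻⁵ m/K
ΔT = 1.02×10⁻² / 2.9776632×10⁻⁵ = 342.550 K, so T = 26.6 + 342.550 = 369.150 °C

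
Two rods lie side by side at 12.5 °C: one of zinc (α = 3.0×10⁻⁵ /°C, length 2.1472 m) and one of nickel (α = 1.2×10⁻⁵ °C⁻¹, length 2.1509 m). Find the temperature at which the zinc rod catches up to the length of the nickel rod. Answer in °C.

T = 108.3 °C

L₁(1 + α₁ΔT) = L₂(1 + α₂ΔT) ⇒ ΔT = (L₂ − L₁)/(α₁L₁ − α₂L₂)
L₂ − L₁ = 2.1509 − 2.1472 = 3.70×10⁻³ m
α₁L₁ − α₂L₂ = 3.0×10⁻⁵×2.1472 − 1.2×10⁻⁵×2.1509 = 3.86052×10⁻⁵ m/K
ΔT = 3.70×10⁻³ / 3.86052×10⁻⁵ = 95.842 K
T = 12.5 + 95.842 = 108.342 °C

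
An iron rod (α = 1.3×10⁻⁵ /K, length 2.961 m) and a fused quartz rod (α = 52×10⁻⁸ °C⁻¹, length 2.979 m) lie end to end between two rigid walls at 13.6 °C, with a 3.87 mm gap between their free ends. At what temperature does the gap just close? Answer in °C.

α₁L₁ = 3.8493×10⁻⁵ m/K, α₂L₂ = 1.54908×10⁻⁶ m/K → total 4.004208×10⁻⁵ m/K
ΔT = g/(α₁L₁+α₂L₂) = 3.87×10⁻³ / 4.004208×10⁻⁵ = 96.65 K
T = 13.6 + 96.65 = 110.25 °C

T = 110 °C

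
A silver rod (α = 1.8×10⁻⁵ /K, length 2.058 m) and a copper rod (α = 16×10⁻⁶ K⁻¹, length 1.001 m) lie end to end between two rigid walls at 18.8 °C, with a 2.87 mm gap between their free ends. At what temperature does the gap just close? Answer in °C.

Gap closes when ΔL₁ + ΔL₂ = 2.87 mm = 2.87×10⁻³ m
(α₁L₁ + α₂L₂)ΔT = g
α₁L₁ + α₂L₂ = 1.8×10⁻⁵×2.058 + 16×10⁻⁶×1.001 = 5.306×10⁻⁵ m/K
ΔT = 2.87×10⁻³ / 5.306×10⁻⁵ = 54.090 K
T = 18.8 + 54.090 = 72.890 °C

T = 72.9 °C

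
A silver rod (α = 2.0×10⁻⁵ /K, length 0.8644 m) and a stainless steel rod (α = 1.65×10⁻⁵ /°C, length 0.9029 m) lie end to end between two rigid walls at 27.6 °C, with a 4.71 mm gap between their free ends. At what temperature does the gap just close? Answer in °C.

α₁L₁ = 1.7288×10⁻⁵ m/K, α₂L₂ = 1.489785×10⁻⁵ m/K → total 3.218585×10⁻⁵ m/K
ΔT = g/(α₁L₁+α₂L₂) = 4.71×10⁻³ / 3.218585×10⁻⁵ = 146.34 K
T = 27.6 + 146.34 = 173.94 °C

T = 174 °C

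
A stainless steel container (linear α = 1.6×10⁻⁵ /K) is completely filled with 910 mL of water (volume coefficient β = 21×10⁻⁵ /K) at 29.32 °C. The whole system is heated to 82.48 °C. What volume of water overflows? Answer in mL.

The container also expands: β_container ≈ 3α = 4.8×10⁻⁵ /K
Net overflow = V₀(β_liq − 3α_cont)ΔT
β − 3α = 2.10×10⁻⁴ − 4.8×10⁻⁵ = 1.62×10⁻⁴ /K; ΔT = 53.16 K
ΔV = 910 × 1.62×10⁻⁴ × 53.16 = 7.84 mL

7.84 mL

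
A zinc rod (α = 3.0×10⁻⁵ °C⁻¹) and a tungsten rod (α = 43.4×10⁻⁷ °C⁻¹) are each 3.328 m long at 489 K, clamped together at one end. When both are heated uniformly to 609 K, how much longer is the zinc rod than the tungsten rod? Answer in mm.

10.2 mm

ΔT = 120 K
zinc: ΔL = 3.0×10⁻⁵ × 3.328 m × 120 = 1.1981×10⁻² m = 11.981 mm
tungsten: ΔL = 43.4×10⁻⁷ × 3.328 m × 120 = 1.7332×10⁻³ m = 1.7332 mm
difference = 11.981 − 1.7332 = 10.2478 mm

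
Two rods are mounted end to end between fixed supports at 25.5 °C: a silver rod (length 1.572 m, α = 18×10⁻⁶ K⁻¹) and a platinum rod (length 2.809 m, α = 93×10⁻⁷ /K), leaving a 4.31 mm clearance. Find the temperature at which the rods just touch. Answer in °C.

α₁L₁ = 2.8296×10⁻⁵ m/K, α₂L₂ = 2.61237×10⁻⁵ m/K → total 5.44197×10⁻⁵ m/K
ΔT = g/(α₁L₁+α₂L₂) = 4.31×10⁻³ / 5.44197×10⁻⁵ = 79.20 K
T = 25.5 + 79.20 = 104.70 °C

T = 105 °C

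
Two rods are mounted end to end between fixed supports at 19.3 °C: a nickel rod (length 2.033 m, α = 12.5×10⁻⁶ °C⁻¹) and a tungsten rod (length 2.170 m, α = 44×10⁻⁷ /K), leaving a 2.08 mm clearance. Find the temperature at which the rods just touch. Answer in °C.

Gap closes when ΔL₁ + ΔL₂ = 2.08 mm = 2.08×10⁻³ m
(α₁L₁ + α₂L₂)ΔT = g
α₁L₁ + α₂L₂ = 12.5×10⁻⁶×2.033 + 44×10⁻⁷×2.170 = 3.49605×10⁻⁵ m/K
ΔT = 2.08×10⁻³ / 3.49605×10⁻⁵ = 59.496 K
T = 19.3 + 59.496 = 78.796 °C

T = 78.8 °C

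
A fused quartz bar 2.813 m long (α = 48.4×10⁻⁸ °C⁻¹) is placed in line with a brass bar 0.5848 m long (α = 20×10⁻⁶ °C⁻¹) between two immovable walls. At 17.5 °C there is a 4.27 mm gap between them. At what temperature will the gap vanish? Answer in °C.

α₁L₁ = 1.361492×10⁻⁶ m/K, α₂L₂ = 1.1696×10⁻⁵ m/K → total 1.3057492×10⁻⁵ m/K
ΔT = g/(α₁L₁+α₂L₂) = 4.27×10⁻³ / 1.3057492×10⁻⁵ = 327.02 K
T = 17.5 + 327.02 = 344.52 °C

T = 345 °C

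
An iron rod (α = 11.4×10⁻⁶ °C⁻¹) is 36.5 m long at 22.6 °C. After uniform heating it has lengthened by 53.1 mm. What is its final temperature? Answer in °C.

ΔL = αL₀ΔT ⇒ ΔT = ΔL / (αL₀)
ΔT = 53.1×10⁻³ m / (11.4×10⁻⁶ × 36.5 m) = 127.61 K
T = 22.6 + 127.61 = 150.21 °C

T = 150 °C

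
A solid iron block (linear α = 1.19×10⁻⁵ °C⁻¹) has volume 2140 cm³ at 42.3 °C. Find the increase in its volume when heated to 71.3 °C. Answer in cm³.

Isotropic solid: β ≈ 3α = 3.6×10⁻⁵ /K; ΔT = 29.0 K
ΔV = 3αV₀ΔT = 3(1.19×10⁻⁵)(2140)(29.0) = 2.22 cm³

ΔV = 2.22 cm³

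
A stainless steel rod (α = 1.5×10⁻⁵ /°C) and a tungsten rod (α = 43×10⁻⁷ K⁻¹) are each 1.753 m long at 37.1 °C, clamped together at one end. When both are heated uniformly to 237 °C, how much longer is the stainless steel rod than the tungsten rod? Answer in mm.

ΔT = 199.9 K
stainless steel: ΔL = 1.5×10⁻⁵ × 1.753 m × 199.9 = 5.2564×10⁻³ m = 5.2564 mm
tungsten: ΔL = 43×10⁻⁷ × 1.753 m × 199.9 = 1.5068×10⁻³ m = 1.5068 mm
difference = 5.2564 − 1.5068 = 3.7496 mm

3.75 mm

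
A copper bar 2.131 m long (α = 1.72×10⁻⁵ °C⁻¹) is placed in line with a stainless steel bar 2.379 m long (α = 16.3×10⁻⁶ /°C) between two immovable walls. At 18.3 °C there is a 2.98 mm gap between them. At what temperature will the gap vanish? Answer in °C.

T = 57.8 °C

Gap closes when ΔL₁ + ΔL₂ = 2.98 mm = 2.98×10⁻³ m
(α₁L₁ + α₂L₂)ΔT = g
α₁L₁ + α₂L₂ = 1.72×10⁻⁵×2.131 + 16.3×10⁻⁶×2.379 = 7.54309×10⁻⁵ m/K
ΔT = 2.98×10⁻³ / 7.54309×10⁻⁵ = 39.506 K
T = 18.3 + 39.506 = 57.806 °C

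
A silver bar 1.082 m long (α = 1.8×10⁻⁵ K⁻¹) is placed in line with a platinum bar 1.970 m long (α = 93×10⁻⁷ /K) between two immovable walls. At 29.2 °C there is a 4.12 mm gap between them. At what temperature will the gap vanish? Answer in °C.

Gap closes when ΔL₁ + ΔL₂ = 4.12 mm = 4.12×10⁻³ m
(α₁L₁ + α₂L₂)ΔT = g
α₁L₁ + α₂L₂ = 1.8×10⁻⁵×1.082 + 93×10⁻⁷×1.970 = 3.7797×10⁻⁵ m/K
ΔT = 4.12×10⁻³ / 3.7797×10⁻⁵ = 109.00 K
T = 29.2 + 109.00 = 138.20 °C

T = 138 °C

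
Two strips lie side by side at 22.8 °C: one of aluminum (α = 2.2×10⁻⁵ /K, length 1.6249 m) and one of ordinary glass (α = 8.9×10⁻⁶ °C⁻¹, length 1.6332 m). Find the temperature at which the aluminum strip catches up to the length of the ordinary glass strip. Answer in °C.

T = 414.1 °C

L₁(1 + α₁ΔT) = L₂(1 + α₂ΔT) ⇒ ΔT = (L₂ − L₁)/(α₁L₁ − α₂L₂)
L₂ − L₁ = 1.6332 − 1.6249 = 8.30×10⁻³ m
α₁L₁ − α₂L₂ = 2.2×10⁻⁵×1.6249 − 8.9×10⁻⁶×1.6332 = 2.121232×10⁻⁵ m/K
ΔT = 8.30×10⁻³ / 2.121232×10⁻⁵ = 391.282 K
T = 22.8 + 391.282 = 414.082 °C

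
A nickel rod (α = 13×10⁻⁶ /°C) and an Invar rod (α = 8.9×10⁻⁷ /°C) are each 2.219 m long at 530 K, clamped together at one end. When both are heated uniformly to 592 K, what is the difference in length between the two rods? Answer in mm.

1.67 mm

ΔT = 62 K
nickel: ΔL = 13×10⁻⁶ × 2.219 m × 62 = 1.7885×10⁻³ m = 1.7885 mm
Invar: ΔL = 8.9×10⁻⁷ × 2.219 m × 62 = 1.2244×10⁻⁴ m = 0.12244 mm
difference = 1.7885 − 0.12244 = 1.66606 mm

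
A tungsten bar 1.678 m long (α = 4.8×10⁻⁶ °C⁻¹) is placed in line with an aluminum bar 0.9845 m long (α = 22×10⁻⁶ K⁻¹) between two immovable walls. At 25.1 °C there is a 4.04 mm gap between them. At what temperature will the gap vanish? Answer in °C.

T = 161 °C

α₁L₁ = 8.0544×10⁻⁶ m/K, α₂L₂ = 2.1659×10⁻⁵ m/K → total 2.97134×10⁻⁵ m/K
ΔT = g/(α₁L₁+α₂L₂) = 4.04×10⁻³ / 2.97134×10⁻⁵ = 135.97 K
T = 25.1 + 135.97 = 161.07 °C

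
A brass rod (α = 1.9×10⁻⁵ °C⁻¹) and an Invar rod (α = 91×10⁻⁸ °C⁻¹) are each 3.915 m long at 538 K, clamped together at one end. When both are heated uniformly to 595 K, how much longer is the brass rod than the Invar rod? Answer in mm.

ΔT = 57 K
brass: ΔL = 1.9×10⁻⁵ × 3.915 m × 57 = 4.2399×10⁻³ m = 4.2399 mm
Invar: ΔL = 91×10⁻⁸ × 3.915 m × 57 = 2.0307×10⁻⁴ m = 0.20307 mm
difference = 4.2399 − 0.20307 = 4.03683 mm

4.04 mm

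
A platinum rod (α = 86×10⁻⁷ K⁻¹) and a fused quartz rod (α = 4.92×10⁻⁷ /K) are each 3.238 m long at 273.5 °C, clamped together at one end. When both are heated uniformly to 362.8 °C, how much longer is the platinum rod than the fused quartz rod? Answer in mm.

ΔT = 89.3 K
platinum: ΔL = 86×10⁻⁷ × 3.238 m × 89.3 = 2.4867×10⁻³ m = 2.4867 mm
fused quartz: ΔL = 4.92×10⁻⁷ × 3.238 m × 89.3 = 1.4226×10⁻⁴ m = 0.14226 mm
difference = 2.4867 − 0.14226 = 2.34444 mm

2.34 mm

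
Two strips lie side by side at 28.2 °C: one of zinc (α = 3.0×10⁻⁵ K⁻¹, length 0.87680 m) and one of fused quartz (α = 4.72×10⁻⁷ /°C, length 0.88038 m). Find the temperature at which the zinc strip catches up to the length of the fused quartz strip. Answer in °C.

T = 166.5 °C

Equal length when α₁L₁ΔT − α₂L₂ΔT = L₂ − L₁ = 3.58×10⁻³ m
α₁L₁ = 2.6304×10⁻⁵, α₂L₂ = 4.1553936×10⁻⁷ → Δ(αL) = 2.588846064×10⁻⁵ m/K
ΔT = 3.58×10⁻³ / 2.588846064×10⁻⁵ = 138.286 K, so T = 28.2 + 138.286 = 166.486 °C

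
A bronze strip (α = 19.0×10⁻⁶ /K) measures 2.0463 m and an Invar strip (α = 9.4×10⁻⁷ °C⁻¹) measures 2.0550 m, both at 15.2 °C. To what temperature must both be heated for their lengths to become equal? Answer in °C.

L₁(1 + α₁ΔT) = L₂(1 + α₂ΔT) ⇒ ΔT = (L₂ − L₁)/(α₁L₁ − α₂L₂)
L₂ − L₁ = 2.0550 − 2.0463 = 8.70×10⁻³ m
α₁L₁ − α₂L₂ = 19.0×10⁻⁶×2.0463 − 9.4×10⁻⁷×2.0550 = 3.6948×10⁻⁵ m/K
ΔT = 8.70×10⁻³ / 3.6948×10⁻⁵ = 235.466 K
T = 15.2 + 235.466 = 250.666 °C

T = 250.7 °C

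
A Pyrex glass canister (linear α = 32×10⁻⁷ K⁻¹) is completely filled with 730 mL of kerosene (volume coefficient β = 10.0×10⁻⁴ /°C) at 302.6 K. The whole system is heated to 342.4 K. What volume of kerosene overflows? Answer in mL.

28.8 mL

The canister also expands: β_container ≈ 3α = 9.6×10⁻⁶ /K
Net overflow = V₀(β_liq − 3α_cont)ΔT
β − 3α = 1.00×10⁻³ − 9.6×10⁻⁶ = 9.904×10⁻⁴ /K; ΔT = 39.8 K
ΔV = 730 × 9.904×10⁻⁴ × 39.8 = 28.8 mL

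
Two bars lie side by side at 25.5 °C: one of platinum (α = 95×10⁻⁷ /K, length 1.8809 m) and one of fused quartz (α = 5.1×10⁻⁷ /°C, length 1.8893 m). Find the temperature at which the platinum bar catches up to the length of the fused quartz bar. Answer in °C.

T = 522.4 °C

Equal length when α₁L₁ΔT − α₂L₂ΔT = L₂ − L₁ = 8.40×10⁻³ m
α₁L₁ = 1.786855×10⁻⁵, α₂L₂ = 9.63543×10⁻⁷ → Δ(αL) = 1.6905007×10⁻⁵ m/K
ΔT = 8.40×10⁻³ / 1.6905007×10⁻⁵ = 496.894 K, so T = 25.5 + 496.894 = 522.394 °C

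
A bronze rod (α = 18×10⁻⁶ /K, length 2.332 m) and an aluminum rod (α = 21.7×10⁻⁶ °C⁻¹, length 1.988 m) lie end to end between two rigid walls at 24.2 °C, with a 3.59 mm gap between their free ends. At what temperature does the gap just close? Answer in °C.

α₁L₁ = 4.1976×10⁻⁵ m/K, α₂L₂ = 4.31396×10⁻⁵ m/K → total 8.51156×10⁻⁵ m/K
ΔT = g/(α₁L₁+α₂L₂) = 3.59×10⁻³ / 8.51156×10⁻⁵ = 42.178 K
T = 24.2 + 42.178 = 66.378 °C

T = 66.4 °C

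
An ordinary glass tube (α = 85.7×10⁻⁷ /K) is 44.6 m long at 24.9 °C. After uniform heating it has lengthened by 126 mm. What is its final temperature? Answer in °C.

ΔL = αL₀ΔT ⇒ ΔT = ΔL / (αL₀)
ΔT = 126×10⁻³ m / (85.7×10⁻⁷ × 44.6 m) = 329.65 K
T = 24.9 + 329.65 = 354.55 °C

T = 355 °C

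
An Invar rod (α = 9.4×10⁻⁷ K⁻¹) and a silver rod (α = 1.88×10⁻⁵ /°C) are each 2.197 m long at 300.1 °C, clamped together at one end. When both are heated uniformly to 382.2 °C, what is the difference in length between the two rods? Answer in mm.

ΔT = 82.1 K
Invar: ΔL = 9.4×10⁻⁷ × 2.197 m × 82.1 = 1.6955×10⁻⁴ m = 0.16955 mm
silver: ΔL = 1.88×10⁻⁵ × 2.197 m × 82.1 = 3.3910×10⁻³ m = 3.3910 mm
difference = 3.3910 − 0.16955 = 3.22145 mm

3.22 mm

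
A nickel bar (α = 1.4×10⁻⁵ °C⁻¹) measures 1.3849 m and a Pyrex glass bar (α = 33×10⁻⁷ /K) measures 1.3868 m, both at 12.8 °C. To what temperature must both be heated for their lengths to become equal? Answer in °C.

Equal length when α₁L₁ΔT − α₂L₂ΔT = L₂ − L₁ = 1.90×10⁻³ m
α₁L₁ = 1.93886×10⁻⁵, α₂L₂ = 4.57644×10⁻⁶ → Δ(αL) = 1.481216×10⁻⁵ m/K
ΔT = 1.90×10⁻³ / 1.481216×10⁻⁵ = 128.273 K, so T = 12.8 + 128.273 = 141.073 °C

T = 141.1 °C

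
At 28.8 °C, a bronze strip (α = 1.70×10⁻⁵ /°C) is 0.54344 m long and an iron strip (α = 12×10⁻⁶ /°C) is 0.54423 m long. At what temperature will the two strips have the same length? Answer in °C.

T = 320.6 °C

Equal length when α₁L₁ΔT − α₂L₂ΔT = L₂ − L₁ = 7.90×10⁻⁴ m
α₁L₁ = 9.23848×10⁻⁶, α₂L₂ = 6.53076×10⁻⁶ → Δ(αL) = 2.70772×10⁻⁶ m/K
ΔT = 7.90×10⁻⁴ / 2.70772×10⁻⁶ = 291.758 K, so T = 28.8 + 291.758 = 320.558 °C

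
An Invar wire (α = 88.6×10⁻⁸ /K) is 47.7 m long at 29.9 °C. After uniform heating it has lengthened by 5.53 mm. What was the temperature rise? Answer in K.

ΔL = αL₀ΔT ⇒ ΔT = ΔL / (αL₀)
ΔT = 5.53×10⁻³ m / (88.6×10⁻⁸ × 47.7 m) = 130.85 K

ΔT = 131 K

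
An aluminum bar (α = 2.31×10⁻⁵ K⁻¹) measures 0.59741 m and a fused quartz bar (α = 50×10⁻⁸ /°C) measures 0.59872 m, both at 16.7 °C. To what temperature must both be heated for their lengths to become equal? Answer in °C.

Equal length when α₁L₁ΔT − α₂L₂ΔT = L₂ − L₁ = 1.31×10⁻³ m
α₁L₁ = 1.3800171×10⁻⁵, α₂L₂ = 2.9936×10⁻⁷ → Δ(αL) = 1.3500811×10⁻⁵ m/K
ΔT = 1.31×10⁻³ / 1.3500811×10⁻⁵ = 97.031 K, so T = 16.7 + 97.031 = 113.731 °C

T = 113.7 °C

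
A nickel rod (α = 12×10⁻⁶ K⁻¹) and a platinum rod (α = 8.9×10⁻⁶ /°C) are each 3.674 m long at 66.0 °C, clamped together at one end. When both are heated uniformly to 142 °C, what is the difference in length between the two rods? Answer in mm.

ΔT = 76.0 K
nickel: ΔL = 12×10⁻⁶ × 3.674 m × 76.0 = 3.3507×10⁻³ m = 3.3507 mm
platinum: ΔL = 8.9×10⁻⁶ × 3.674 m × 76.0 = 2.4851×10⁻³ m = 2.4851 mm
difference = 3.3507 − 2.4851 = 0.8656 mm

0.866 mm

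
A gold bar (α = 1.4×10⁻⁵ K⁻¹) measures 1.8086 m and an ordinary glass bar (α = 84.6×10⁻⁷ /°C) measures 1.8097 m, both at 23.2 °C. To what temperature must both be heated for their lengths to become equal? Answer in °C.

T = 133.1 °C

Equal length when α₁L₁ΔT − α₂L₂ΔT = L₂ − L₁ = 1.10×10⁻³ m
α₁L₁ = 2.53204×10⁻⁵, α₂L₂ = 1.5310062×10⁻⁵ → Δ(αL) = 1.0010338×10⁻⁵ m/K
ΔT = 1.10×10⁻³ / 1.0010338×10⁻⁵ = 109.886 K, so T = 23.2 + 109.886 = 133.086 °C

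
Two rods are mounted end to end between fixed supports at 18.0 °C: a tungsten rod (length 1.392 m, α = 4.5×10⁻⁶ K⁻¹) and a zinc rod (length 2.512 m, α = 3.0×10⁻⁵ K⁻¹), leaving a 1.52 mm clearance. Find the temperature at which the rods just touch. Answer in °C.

T = 36.6 °C

Gap closes when ΔL₁ + ΔL₂ = 1.52 mm = 1.52×10⁻³ m
(α₁L₁ + α₂L₂)ΔT = g
α₁L₁ + α₂L₂ = 4.5×10⁻⁶×1.392 + 3.0×10⁻⁵×2.512 = 8.1624×10⁻⁵ m/K
ΔT = 1.52×10⁻³ / 8.1624×10⁻⁵ = 18.622 K
T = 18.0 + 18.622 = 36.622 °C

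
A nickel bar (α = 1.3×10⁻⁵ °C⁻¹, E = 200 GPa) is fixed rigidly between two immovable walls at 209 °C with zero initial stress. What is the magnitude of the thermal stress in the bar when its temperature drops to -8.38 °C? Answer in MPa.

σ = 565 MPa

Fully constrained: the free strain ε = αΔT is blocked, so σ = Eε = EαΔT.
|ΔT| = 217.38 K
σ = 200×10⁹ × 1.3×10⁻⁵ × 217.38 = 5.65×10⁸ Pa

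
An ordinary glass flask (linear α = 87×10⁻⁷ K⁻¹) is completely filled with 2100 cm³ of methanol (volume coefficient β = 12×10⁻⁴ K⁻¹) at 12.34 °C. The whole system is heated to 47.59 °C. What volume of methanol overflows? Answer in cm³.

86.9 cm³

The flask also expands: β_container ≈ 3α = 2.61×10⁻⁵ /K
Net overflow = V₀(β_liq − 3α_cont)ΔT
β − 3α = 1.20×10⁻³ − 2.61×10⁻⁵ = 1.1739×10⁻³ /K; ΔT = 35.25 K
ΔV = 2100 × 1.1739×10⁻³ × 35.25 = 86.9 cm³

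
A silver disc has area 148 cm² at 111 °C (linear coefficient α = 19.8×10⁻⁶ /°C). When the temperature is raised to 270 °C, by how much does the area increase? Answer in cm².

ΔA = 0.932 cm²

Area coefficient ≈ 2α; |ΔT| = 159 K
ΔA = 2αA₀ΔT = 2(19.8×10⁻⁶)(148)(159) = 0.932 cm²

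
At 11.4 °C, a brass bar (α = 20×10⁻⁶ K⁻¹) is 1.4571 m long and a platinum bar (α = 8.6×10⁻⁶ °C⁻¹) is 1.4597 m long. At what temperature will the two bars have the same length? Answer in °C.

T = 168.1 °C

L₁(1 + α₁ΔT) = L₂(1 + α₂ΔT) ⇒ ΔT = (L₂ − L₁)/(α₁L₁ − α₂L₂)
L₂ − L₁ = 1.4597 − 1.4571 = 2.60×10⁻³ m
α₁L₁ − α₂L₂ = 20×10⁻⁶×1.4571 − 8.6×10⁻⁶×1.4597 = 1.658858×10⁻⁵ m/K
ΔT = 2.60×10⁻³ / 1.658858×10⁻⁵ = 156.734 K
T = 11.4 + 156.734 = 168.134 °C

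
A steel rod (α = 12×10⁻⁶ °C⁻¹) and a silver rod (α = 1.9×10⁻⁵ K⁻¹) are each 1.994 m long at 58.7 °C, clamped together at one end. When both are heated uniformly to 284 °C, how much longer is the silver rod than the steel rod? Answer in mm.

3.14 mm

ΔT = 225.3 K
steel: ΔL = 12×10⁻⁶ × 1.994 m × 225.3 = 5.3910×10⁻³ m = 5.3910 mm
silver: ΔL = 1.9×10⁻⁵ × 1.994 m × 225.3 = 8.5357×10⁻³ m = 8.5357 mm
difference = 8.5357 − 5.3910 = 3.1447 mm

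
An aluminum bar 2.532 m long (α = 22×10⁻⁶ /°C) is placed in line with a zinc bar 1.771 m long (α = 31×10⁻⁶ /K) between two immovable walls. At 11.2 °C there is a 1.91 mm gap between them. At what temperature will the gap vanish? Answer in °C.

α₁L₁ = 5.5704×10⁻⁵ m/K, α₂L₂ = 5.4901×10⁻⁵ m/K → total 1.10605×10⁻⁴ m/K
ΔT = g/(α₁L₁+α₂L₂) = 1.91×10⁻³ / 1.10605×10⁻⁴ = 17.269 K
T = 11.2 + 17.269 = 28.469 °C

T = 28.5 °C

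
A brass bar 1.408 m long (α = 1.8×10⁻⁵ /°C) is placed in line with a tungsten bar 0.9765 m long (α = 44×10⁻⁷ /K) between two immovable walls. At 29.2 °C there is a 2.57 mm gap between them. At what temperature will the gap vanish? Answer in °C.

T = 116 °C

Gap closes when ΔL₁ + ΔL₂ = 2.57 mm = 2.57×10⁻³ m
(α₁L₁ + α₂L₂)ΔT = g
α₁L₁ + α₂L₂ = 1.8×10⁻⁵×1.408 + 44×10⁻⁷×0.9765 = 2.96406×10⁻⁵ m/K
ΔT = 2.57×10⁻³ / 2.96406×10⁻⁵ = 86.71 K
T = 29.2 + 86.71 = 115.91 °C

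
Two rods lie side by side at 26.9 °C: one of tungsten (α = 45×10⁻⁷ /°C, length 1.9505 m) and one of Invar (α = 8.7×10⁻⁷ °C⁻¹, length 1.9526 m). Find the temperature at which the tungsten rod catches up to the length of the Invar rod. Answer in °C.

T = 323.6 °C

Equal length when α₁L₁ΔT − α₂L₂ΔT = L₂ − L₁ = 2.10×10⁻³ m
α₁L₁ = 8.77725×10⁻⁶, α₂L₂ = 1.698762×10⁻⁶ → Δ(αL) = 7.078488×10⁻⁶ m/K
ΔT = 2.10×10⁻³ / 7.078488×10⁻⁶ = 296.674 K, so T = 26.9 + 296.674 = 323.574 °C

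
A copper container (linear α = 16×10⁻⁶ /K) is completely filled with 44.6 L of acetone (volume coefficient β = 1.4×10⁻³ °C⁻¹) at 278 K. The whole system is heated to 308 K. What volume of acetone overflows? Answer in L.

1.81 L

The container also expands: β_container ≈ 3α = 4.8×10⁻⁵ /K
Net overflow = V₀(β_liq − 3α_cont)ΔT
β − 3α = 1.40×10⁻³ − 4.8×10⁻⁵ = 1.352×10⁻³ /K; ΔT = 30 K
ΔV = 44.6 × 1.352×10⁻³ × 30 = 1.81 L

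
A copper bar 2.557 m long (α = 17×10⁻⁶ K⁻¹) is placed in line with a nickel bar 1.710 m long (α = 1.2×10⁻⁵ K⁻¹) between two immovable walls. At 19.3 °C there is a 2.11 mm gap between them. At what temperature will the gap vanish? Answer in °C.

Gap closes when ΔL₁ + ΔL₂ = 2.11 mm = 2.11×10⁻³ m
(α₁L₁ + α₂L₂)ΔT = g
α₁L₁ + α₂L₂ = 17×10⁻⁶×2.557 + 1.2×10⁻⁵×1.710 = 6.3989×10⁻⁵ m/K
ΔT = 2.11×10⁻³ / 6.3989×10⁻⁵ = 32.974 K
T = 19.3 + 32.974 = 52.274 °C

T = 52.3 °C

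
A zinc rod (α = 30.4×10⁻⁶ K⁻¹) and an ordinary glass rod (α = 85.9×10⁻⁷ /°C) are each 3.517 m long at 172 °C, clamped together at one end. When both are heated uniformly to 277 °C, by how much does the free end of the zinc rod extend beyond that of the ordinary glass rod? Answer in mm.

ΔT = 105 K
zinc: ΔL = 30.4×10⁻⁶ × 3.517 m × 105 = 1.1226×10⁻² m = 11.226 mm
ordinary glass: ΔL = 85.9×10⁻⁷ × 3.517 m × 105 = 3.1722×10⁻³ m = 3.1722 mm
difference = 11.226 − 3.1722 = 8.0538 mm

8.05 mm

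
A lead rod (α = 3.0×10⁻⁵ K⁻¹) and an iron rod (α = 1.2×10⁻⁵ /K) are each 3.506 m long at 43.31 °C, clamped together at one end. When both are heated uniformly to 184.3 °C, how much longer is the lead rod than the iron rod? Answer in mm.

ΔT = 140.99 K
lead: ΔL = 3.0×10⁻⁵ × 3.506 m × 140.99 = 1.4829×10⁻² m = 14.829 mm
iron: ΔL = 1.2×10⁻⁵ × 3.506 m × 140.99 = 5.9317×10⁻³ m = 5.9317 mm
difference = 14.829 − 5.9317 = 8.8973 mm

8.90 mm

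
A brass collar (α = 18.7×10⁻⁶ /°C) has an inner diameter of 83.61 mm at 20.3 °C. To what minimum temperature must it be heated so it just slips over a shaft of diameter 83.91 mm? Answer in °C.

T = 212 °C

Required Δd = 83.91 − 83.61 = 0.30 mm
Δd = αd₀ΔT ⇒ ΔT = Δd/(αd₀) = 0.30 / (18.7×10⁻⁶ × 83.61) = 191.88 K
T_min = 20.3 + 191.88 = 212.18 °C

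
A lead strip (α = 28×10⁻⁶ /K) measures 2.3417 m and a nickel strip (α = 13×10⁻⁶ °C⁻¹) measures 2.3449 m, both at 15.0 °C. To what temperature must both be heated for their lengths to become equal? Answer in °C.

Equal length when α₁L₁ΔT − α₂L₂ΔT = L₂ − L₁ = 3.20×10⁻³ m
α₁L₁ = 6.55676×10⁻⁵, α₂L₂ = 3.04837×10⁻⁵ → Δ(αL) = 3.50839×10⁻⁵ m/K
ΔT = 3.20×10⁻³ / 3.50839×10⁻⁵ = 91.210 K, so T = 15.0 + 91.210 = 106.210 °C

T = 106.2 °C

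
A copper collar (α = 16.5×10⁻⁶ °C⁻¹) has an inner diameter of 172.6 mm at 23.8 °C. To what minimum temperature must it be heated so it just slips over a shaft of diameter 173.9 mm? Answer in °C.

T = 480 °C

Required Δd = 173.9 − 172.6 = 1.3 mm
Δd = αd₀ΔT ⇒ ΔT = Δd/(αd₀) = 1.3 / (16.5×10⁻⁶ × 172.6) = 456.48 K
T_min = 23.8 + 456.48 = 480.28 °C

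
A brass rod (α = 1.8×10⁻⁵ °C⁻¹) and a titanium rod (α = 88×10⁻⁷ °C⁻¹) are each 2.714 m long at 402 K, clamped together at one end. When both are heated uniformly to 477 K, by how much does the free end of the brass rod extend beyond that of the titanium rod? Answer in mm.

ΔT = 75 K
brass: ΔL = 1.8×10⁻⁵ × 2.714 m × 75 = 3.6639×10⁻³ m = 3.6639 mm
titanium: ΔL = 88×10⁻⁷ × 2.714 m × 75 = 1.7912×10⁻³ m = 1.7912 mm
difference = 3.6639 − 1.7912 = 1.8727 mm

1.87 mm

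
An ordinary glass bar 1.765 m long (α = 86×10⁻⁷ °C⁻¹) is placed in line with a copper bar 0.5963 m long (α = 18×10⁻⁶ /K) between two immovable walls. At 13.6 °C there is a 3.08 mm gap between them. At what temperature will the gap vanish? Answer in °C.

α₁L₁ = 1.5179×10⁻⁵ m/K, α₂L₂ = 1.07334×10⁻⁵ m/K → total 2.59124×10⁻⁵ m/K
ΔT = g/(α₁L₁+α₂L₂) = 3.08×10⁻³ / 2.59124×10⁻⁵ = 118.86 K
T = 13.6 + 118.86 = 132.46 °C

T = 132 °C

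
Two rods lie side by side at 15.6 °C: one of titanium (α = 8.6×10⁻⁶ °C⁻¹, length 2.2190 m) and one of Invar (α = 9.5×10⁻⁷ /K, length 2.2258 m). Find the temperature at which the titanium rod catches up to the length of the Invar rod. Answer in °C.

L₁(1 + α₁ΔT) = L₂(1 + α₂ΔT) ⇒ ΔT = (L₂ − L₁)/(α₁L₁ − α₂L₂)
L₂ − L₁ = 2.2258 − 2.2190 = 6.80×10⁻³ m
α₁L₁ − α₂L₂ = 8.6×10⁻⁶×2.2190 − 9.5×10⁻⁷×2.2258 = 1.696889×10⁻⁵ m/K
ΔT = 6.80×10⁻³ / 1.696889×10⁻⁵ = 400.733 K
T = 15.6 + 400.733 = 416.333 °C

T = 416.3 °C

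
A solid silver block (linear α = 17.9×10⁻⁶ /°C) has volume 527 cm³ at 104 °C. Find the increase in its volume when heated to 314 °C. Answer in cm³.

Isotropic solid: β ≈ 3α = 5.4×10⁻⁵ /K; ΔT = 210 K
ΔV = 3αV₀ΔT = 3(17.9×10⁻⁶)(527)(210) = 5.94 cm³

ΔV = 5.94 cm³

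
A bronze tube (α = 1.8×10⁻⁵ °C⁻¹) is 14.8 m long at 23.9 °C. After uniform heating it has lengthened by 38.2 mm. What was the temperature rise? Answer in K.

ΔT = 143 K

ΔL = αL₀ΔT ⇒ ΔT = ΔL / (αL₀)
ΔT = 38.2×10⁻³ m / (1.8×10⁻⁵ × 14.8 m) = 143.39 K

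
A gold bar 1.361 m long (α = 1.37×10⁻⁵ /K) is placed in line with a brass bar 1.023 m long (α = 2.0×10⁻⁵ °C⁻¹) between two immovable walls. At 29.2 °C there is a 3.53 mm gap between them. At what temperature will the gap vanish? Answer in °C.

α₁L₁ = 1.86457×10⁻⁵ m/K, α₂L₂ = 2.046×10⁻⁵ m/K → total 3.91057×10⁻⁵ m/K
ΔT = g/(α₁L₁+α₂L₂) = 3.53×10⁻³ / 3.91057×10⁻⁵ = 90.27 K
T = 29.2 + 90.27 = 119.47 °C

T = 119 °C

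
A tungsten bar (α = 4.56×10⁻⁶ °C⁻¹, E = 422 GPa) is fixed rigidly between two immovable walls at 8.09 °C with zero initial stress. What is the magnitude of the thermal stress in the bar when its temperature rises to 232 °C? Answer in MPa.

σ = 431 MPa

Fully constrained: the free strain ε = αΔT is blocked, so σ = Eε = EαΔT.
|ΔT| = 223.91 K
σ = 422×10⁹ × 4.56×10⁻⁶ × 223.91 = 4.31×10⁸ Pa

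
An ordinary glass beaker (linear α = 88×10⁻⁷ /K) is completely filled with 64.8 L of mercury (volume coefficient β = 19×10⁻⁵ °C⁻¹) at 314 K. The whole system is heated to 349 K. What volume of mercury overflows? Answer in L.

0.371 L

The beaker also expands: β_container ≈ 3α = 2.64×10⁻⁵ /K
Net overflow = V₀(β_liq − 3α_cont)ΔT
β − 3α = 1.90×10⁻⁴ − 2.64×10⁻⁵ = 1.636×10⁻⁴ /K; ΔT = 35 K
ΔV = 64.8 × 1.636×10⁻⁴ × 35 = 0.371 L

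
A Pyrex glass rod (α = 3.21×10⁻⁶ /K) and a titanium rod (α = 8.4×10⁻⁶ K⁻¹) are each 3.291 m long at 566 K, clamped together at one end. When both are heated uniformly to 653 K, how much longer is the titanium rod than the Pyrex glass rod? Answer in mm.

1.49 mm

ΔT = 87 K
Pyrex glass: ΔL = 3.21×10⁻⁶ × 3.291 m × 87 = 9.1908×10⁻⁴ m = 0.91908 mm
titanium: ΔL = 8.4×10⁻⁶ × 3.291 m × 87 = 2.4051×10⁻³ m = 2.4051 mm
difference = 2.4051 − 0.91908 = 1.48602 mm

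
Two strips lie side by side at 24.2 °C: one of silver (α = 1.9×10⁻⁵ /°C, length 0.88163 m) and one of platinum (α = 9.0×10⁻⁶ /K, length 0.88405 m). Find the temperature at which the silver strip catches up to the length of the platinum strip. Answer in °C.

T = 299.4 °C

L₁(1 + α₁ΔT) = L₂(1 + α₂ΔT) ⇒ ΔT = (L₂ − L₁)/(α₁L₁ − α₂L₂)
L₂ − L₁ = 0.88405 − 0.88163 = 2.42×10⁻³ m
α₁L₁ − α₂L₂ = 1.9×10⁻⁵×0.88163 − 9.0×10⁻⁶×0.88405 = 8.79452×10⁻⁶ m/K
ΔT = 2.42×10⁻³ / 8.79452×10⁻⁶ = 275.171 K
T = 24.2 + 275.171 = 299.371 °C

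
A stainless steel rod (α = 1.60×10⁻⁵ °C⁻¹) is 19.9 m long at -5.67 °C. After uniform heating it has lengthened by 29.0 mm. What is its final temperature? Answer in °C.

ΔL = αL₀ΔT ⇒ ΔT = ΔL / (αL₀)
ΔT = 29.0×10⁻³ m / (1.60×10⁻⁵ × 19.9 m) = 91.080 K
T = -5.67 + 91.080 = 85.410 °C

T = 85.4 °C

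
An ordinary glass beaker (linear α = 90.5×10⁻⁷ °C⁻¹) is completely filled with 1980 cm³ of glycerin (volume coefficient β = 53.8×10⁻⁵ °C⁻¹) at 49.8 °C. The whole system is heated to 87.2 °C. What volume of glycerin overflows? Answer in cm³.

37.8 cm³

The beaker also expands: β_container ≈ 3α = 2.715×10⁻⁵ /K
Net overflow = V₀(β_liq − 3α_cont)ΔT
β − 3α = 5.38×10⁻⁴ − 2.715×10⁻⁵ = 5.1085×10⁻⁴ /K; ΔT = 37.4 K
ΔV = 1980 × 5.1085×10⁻⁴ × 37.4 = 37.8 cm³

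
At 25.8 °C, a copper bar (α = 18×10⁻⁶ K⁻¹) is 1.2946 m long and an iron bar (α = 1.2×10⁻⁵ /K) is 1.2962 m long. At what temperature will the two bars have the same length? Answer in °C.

Equal length when α₁L₁ΔT − α₂L₂ΔT = L₂ − L₁ = 1.60×10⁻³ m
α₁L₁ = 2.33028×10⁻⁵, α₂L₂ = 1.55544×10⁻⁵ → Δ(αL) = 7.7484×10⁻⁶ m/K
ΔT = 1.60×10⁻³ / 7.7484×10⁻⁶ = 206.494 K, so T = 25.8 + 206.494 = 232.294 °C

T = 232.3 °C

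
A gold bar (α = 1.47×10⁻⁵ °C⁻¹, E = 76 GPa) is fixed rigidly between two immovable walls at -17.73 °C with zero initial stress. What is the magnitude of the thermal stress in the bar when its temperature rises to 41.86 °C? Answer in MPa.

σ = 66.6 MPa

Fully constrained: the free strain ε = αΔT is blocked, so σ = Eε = EαΔT.
|ΔT| = 59.59 K
σ = 76.0×10⁹ × 1.47×10⁻⁵ × 59.59 = 6.66×10⁷ Pa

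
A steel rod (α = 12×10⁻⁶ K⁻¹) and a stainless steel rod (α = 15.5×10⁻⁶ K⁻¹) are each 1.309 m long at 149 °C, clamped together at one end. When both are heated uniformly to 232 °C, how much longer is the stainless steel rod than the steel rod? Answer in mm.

ΔT = 83 K
steel: ΔL = 12×10⁻⁶ × 1.309 m × 83 = 1.3038×10⁻³ m = 1.3038 mm
stainless steel: ΔL = 15.5×10⁻⁶ × 1.309 m × 83 = 1.6840×10⁻³ m = 1.6840 mm
difference = 1.6840 − 1.3038 = 0.3802 mm

0.380 mm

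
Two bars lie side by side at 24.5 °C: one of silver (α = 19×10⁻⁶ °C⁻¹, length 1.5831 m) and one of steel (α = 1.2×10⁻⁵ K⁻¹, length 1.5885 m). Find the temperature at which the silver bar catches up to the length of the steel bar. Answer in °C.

L₁(1 + α₁ΔT) = L₂(1 + α₂ΔT) ⇒ ΔT = (L₂ − L₁)/(α₁L₁ − α₂L₂)
L₂ − L₁ = 1.5885 − 1.5831 = 5.40×10⁻³ m
α₁L₁ − α₂L₂ = 19×10⁻⁶×1.5831 − 1.2×10⁻⁵×1.5885 = 1.10169×10⁻⁵ m/K
ΔT = 5.40×10⁻³ / 1.10169×10⁻⁵ = 490.156 K
T = 24.5 + 490.156 = 514.656 °C

T = 514.7 °C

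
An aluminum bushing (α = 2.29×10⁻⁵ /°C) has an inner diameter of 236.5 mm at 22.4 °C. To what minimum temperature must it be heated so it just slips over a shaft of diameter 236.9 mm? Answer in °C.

T = 96.3 °C

Required Δd = 236.9 − 236.5 = 0.4 mm
Δd = αd₀ΔT ⇒ ΔT = Δd/(αd₀) = 0.4 / (2.29×10⁻⁵ × 236.5) = 73.857 K
T_min = 22.4 + 73.857 = 96.257 °C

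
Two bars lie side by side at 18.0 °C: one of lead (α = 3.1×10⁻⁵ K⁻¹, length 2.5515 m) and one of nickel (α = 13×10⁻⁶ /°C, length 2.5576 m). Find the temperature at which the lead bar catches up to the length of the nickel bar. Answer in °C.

T = 151.0 °C

Equal length when α₁L₁ΔT − α₂L₂ΔT = L₂ − L₁ = 6.10×10⁻³ m
α₁L₁ = 7.90965×10⁻⁵, α₂L₂ = 3.32488×10⁻⁵ → Δ(αL) = 4.58477×10⁻⁵ m/K
ΔT = 6.10×10⁻³ / 4.58477×10⁻⁵ = 133.049 K, so T = 18.0 + 133.049 = 151.049 °C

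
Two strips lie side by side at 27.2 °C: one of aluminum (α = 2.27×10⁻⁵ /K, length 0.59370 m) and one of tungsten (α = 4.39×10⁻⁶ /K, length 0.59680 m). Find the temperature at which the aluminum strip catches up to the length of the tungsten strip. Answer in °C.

T = 312.7 °C

L₁(1 + α₁ΔT) = L₂(1 + α₂ΔT) ⇒ ΔT = (L₂ − L₁)/(α₁L₁ − α₂L₂)
L₂ − L₁ = 0.59680 − 0.59370 = 3.10×10⁻³ m
α₁L₁ − α₂L₂ = 2.27×10⁻⁵×0.59370 − 4.39×10⁻⁶×0.59680 = 1.0857038×10⁻⁵ m/K
ΔT = 3.10×10⁻³ / 1.0857038×10⁻⁵ = 285.529 K
T = 27.2 + 285.529 = 312.729 °C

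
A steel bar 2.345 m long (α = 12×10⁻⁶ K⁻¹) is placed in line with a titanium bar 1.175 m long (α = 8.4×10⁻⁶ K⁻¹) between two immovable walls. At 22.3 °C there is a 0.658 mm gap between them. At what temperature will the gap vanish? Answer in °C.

α₁L₁ = 2.814×10⁻⁵ m/K, α₂L₂ = 9.870×10⁻⁶ m/K → total 3.801×10⁻⁵ m/K
ΔT = g/(α₁L₁+α₂L₂) = 6.58×10⁻⁴ / 3.801×10⁻⁵ = 17.311 K
T = 22.3 + 17.311 = 39.611 °C

T = 39.6 °C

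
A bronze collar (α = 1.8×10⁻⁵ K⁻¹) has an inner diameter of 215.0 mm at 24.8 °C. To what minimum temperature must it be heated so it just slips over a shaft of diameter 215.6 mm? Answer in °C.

Required Δd = 215.6 − 215.0 = 0.6 mm
Δd = αd₀ΔT ⇒ ΔT = Δd/(αd₀) = 0.6 / (1.8×10⁻⁵ × 215.0) = 155.04 K
T_min = 24.8 + 155.04 = 179.84 °C

T = 180 °C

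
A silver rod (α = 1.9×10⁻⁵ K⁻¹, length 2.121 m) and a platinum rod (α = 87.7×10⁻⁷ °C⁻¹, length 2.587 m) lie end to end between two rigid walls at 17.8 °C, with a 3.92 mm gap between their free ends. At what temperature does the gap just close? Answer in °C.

T = 80.0 °C

α₁L₁ = 4.0299×10⁻⁵ m/K, α₂L₂ = 2.268799×10⁻⁵ m/K → total 6.298699×10⁻⁵ m/K
ΔT = g/(α₁L₁+α₂L₂) = 3.92×10⁻³ / 6.298699×10⁻⁵ = 62.235 K
T = 17.8 + 62.235 = 80.035 °C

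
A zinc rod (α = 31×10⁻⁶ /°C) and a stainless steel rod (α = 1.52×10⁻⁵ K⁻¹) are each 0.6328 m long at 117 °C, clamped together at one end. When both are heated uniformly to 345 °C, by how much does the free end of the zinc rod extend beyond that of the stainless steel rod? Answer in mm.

ΔT = 228 K
zinc: ΔL = 31×10⁻⁶ × 0.6328 m × 228 = 4.4726×10⁻³ m = 4.4726 mm
stainless steel: ΔL = 1.52×10⁻⁵ × 0.6328 m × 228 = 2.1930×10⁻³ m = 2.1930 mm
difference = 4.4726 − 2.1930 = 2.2796 mm

2.28 mm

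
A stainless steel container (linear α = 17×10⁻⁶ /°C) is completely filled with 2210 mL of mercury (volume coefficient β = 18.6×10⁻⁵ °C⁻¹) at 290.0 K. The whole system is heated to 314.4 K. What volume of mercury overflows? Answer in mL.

7.28 mL

The container also expands: β_container ≈ 3α = 5.1×10⁻⁵ /K
Net overflow = V₀(β_liq − 3α_cont)ΔT
β − 3α = 1.86×10⁻⁴ − 5.1×10⁻⁵ = 1.35×10⁻⁴ /K; ΔT = 24.4 K
ΔV = 2210 × 1.35×10⁻⁴ × 24.4 = 7.28 mL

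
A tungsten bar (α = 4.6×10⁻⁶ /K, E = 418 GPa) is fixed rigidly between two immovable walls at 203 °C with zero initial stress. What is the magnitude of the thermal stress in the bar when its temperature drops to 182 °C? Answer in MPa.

Fully constrained: the free strain ε = αΔT is blocked, so σ = Eε = EαΔT.
|ΔT| = 21 K
σ = 418×10⁹ × 4.6×10⁻⁶ × 21 = 4.04×10⁷ Pa

σ = 40.4 MPa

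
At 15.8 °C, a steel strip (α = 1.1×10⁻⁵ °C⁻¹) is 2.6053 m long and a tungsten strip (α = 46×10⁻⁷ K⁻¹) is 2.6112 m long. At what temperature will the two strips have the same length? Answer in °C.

L₁(1 + α₁ΔT) = L₂(1 + α₂ΔT) ⇒ ΔT = (L₂ − L₁)/(α₁L₁ − α₂L₂)
L₂ − L₁ = 2.6112 − 2.6053 = 5.90×10⁻³ m
α₁L₁ − α₂L₂ = 1.1×10⁻⁵×2.6053 − 46×10⁻⁷×2.6112 = 1.664678×10⁻⁵ m/K
ΔT = 5.90×10⁻³ / 1.664678×10⁻⁵ = 354.423 K
T = 15.8 + 354.423 = 370.223 °C

T = 370.2 °C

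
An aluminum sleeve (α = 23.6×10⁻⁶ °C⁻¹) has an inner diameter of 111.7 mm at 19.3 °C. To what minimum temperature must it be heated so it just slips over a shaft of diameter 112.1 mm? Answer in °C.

T = 171 °C

Required Δd = 112.1 − 111.7 = 0.4 mm
Δd = αd₀ΔT ⇒ ΔT = Δd/(αd₀) = 0.4 / (23.6×10⁻⁶ × 111.7) = 151.74 K
T_min = 19.3 + 151.74 = 171.04 °C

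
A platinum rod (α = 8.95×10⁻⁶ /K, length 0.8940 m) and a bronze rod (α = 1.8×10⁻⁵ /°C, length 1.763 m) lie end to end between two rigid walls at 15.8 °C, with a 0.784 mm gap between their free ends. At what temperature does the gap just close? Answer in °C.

T = 35.5 °C

Gap closes when ΔL₁ + ΔL₂ = 0.784 mm = 7.84×10⁻⁴ m
(α₁L₁ + α₂L₂)ΔT = g
α₁L₁ + α₂L₂ = 8.95×10⁻⁶×0.8940 + 1.8×10⁻⁵×1.763 = 3.97353×10⁻⁵ m/K
ΔT = 7.84×10⁻⁴ / 3.97353×10⁻⁵ = 19.731 K
T = 15.8 + 19.731 = 35.531 °C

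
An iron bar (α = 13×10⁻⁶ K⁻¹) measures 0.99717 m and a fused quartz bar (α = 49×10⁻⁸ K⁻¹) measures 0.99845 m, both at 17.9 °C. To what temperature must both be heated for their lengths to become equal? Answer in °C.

Equal length when α₁L₁ΔT − α₂L₂ΔT = L₂ − L₁ = 1.28×10⁻³ m
α₁L₁ = 1.296321×10⁻⁵, α₂L₂ = 4.892405×10⁻⁷ → Δ(αL) = 1.24739695×10⁻⁵ m/K
ΔT = 1.28×10⁻³ / 1.24739695×10⁻⁵ = 102.614 K, so T = 17.9 + 102.614 = 120.514 °C

T = 120.5 °C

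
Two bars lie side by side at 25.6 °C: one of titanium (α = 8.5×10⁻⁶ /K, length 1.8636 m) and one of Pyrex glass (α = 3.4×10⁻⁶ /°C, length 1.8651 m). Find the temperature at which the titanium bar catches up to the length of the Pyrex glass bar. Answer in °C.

T = 183.5 °C

L₁(1 + α₁ΔT) = L₂(1 + α₂ΔT) ⇒ ΔT = (L₂ − L₁)/(α₁L₁ − α₂L₂)
L₂ − L₁ = 1.8651 − 1.8636 = 1.50×10⁻³ m
α₁L₁ − α₂L₂ = 8.5×10⁻⁶×1.8636 − 3.4×10⁻⁶×1.8651 = 9.49926×10⁻⁶ m/K
ΔT = 1.50×10⁻³ / 9.49926×10⁻⁶ = 157.907 K
T = 25.6 + 157.907 = 183.507 °C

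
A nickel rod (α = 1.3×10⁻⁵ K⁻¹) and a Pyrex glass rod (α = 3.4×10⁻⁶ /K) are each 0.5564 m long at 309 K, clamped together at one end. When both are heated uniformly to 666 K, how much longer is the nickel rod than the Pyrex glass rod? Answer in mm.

ΔT = 357 K
nickel: ΔL = 1.3×10⁻⁵ × 0.5564 m × 357 = 2.5823×10⁻³ m = 2.5823 mm
Pyrex glass: ΔL = 3.4×10⁻⁶ × 0.5564 m × 357 = 6.7536×10⁻⁴ m = 0.67536 mm
difference = 2.5823 − 0.67536 = 1.90694 mm

1.91 mm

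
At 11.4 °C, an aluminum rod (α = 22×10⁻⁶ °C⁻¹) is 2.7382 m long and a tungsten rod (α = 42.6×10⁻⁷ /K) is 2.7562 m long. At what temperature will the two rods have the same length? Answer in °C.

T = 382.5 °C

L₁(1 + α₁ΔT) = L₂(1 + α₂ΔT) ⇒ ΔT = (L₂ − L₁)/(α₁L₁ − α₂L₂)
L₂ − L₁ = 2.7562 − 2.7382 = 1.80×10⁻² m
α₁L₁ − α₂L₂ = 22×10⁻⁶×2.7382 − 42.6×10⁻⁷×2.7562 = 4.8498988×10⁻⁵ m/K
ΔT = 1.80×10⁻² / 4.8498988×10⁻⁵ = 371.142 K
T = 11.4 + 371.142 = 382.542 °C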